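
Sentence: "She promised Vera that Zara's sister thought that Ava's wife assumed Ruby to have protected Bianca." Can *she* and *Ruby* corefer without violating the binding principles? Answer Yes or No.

*Ruby* is an R-expression; Principle C requires it to be free (not bound by any c-commanding expression).
— she: subject of the matrix clause; the pronoun c-commands the R-expression — coreference blocked (Principle C).

No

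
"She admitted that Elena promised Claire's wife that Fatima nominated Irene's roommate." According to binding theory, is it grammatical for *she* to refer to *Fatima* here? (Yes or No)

No

*Fatima* is an R-expression; Principle C requires it to be free (not bound by any c-commanding expression).
— she: subject of the matrix clause; the pronoun c-commands the R-expression — coreference blocked (Principle C).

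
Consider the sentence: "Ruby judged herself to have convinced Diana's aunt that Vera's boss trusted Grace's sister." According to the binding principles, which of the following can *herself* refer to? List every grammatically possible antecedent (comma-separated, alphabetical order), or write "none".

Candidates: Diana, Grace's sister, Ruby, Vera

*herself* is a reflexive; Principle A requires it to be bound within its binding domain — the matrix clause.
— Diana: possessor inside the object DP of the clause headed by 'convinced'; does not c-command the reflexive — cannot bind it (Principle A).
— Grace's sister: object of the clause headed by 'trusted'; does not c-command the reflexive — cannot bind it (Principle A).
— Ruby: subject of the matrix clause; c-commands the reflexive within its binding domain — allowed (Principle A).
— Vera: possessor inside the subject DP of the clause headed by 'trusted'; does not c-command the reflexive — cannot bind it (Principle A).

Ruby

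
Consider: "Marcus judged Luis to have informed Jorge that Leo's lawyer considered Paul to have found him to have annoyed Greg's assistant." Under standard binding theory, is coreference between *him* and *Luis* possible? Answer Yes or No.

*Luis* is an R-expression; Principle C requires it to be free (not bound by any c-commanding expression).
— him: subject of the clause headed by 'annoyed'; the pronoun does not c-command the R-expression — coreference allowed.

Yes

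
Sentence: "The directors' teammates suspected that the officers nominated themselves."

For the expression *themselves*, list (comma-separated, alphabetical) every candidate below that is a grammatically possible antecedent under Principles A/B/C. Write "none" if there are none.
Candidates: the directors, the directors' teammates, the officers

*themselves* is a reflexive; Principle A requires it to be bound within its binding domain — the clause headed by 'nominated'.
— the directors: possessor inside the subject DP of the matrix clause; does not c-command the reflexive — cannot bind it (Principle A).
— the directors' teammates: subject of the matrix clause; c-commands the reflexive but lies outside its binding domain — cannot bind it (Principle A).
— the officers: subject of the clause headed by 'nominated'; c-commands the reflexive within its binding domain — allowed (Principle A).

the officers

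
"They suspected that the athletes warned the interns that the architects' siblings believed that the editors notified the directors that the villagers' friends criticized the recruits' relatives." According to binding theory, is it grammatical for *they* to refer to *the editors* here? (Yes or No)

No

*the editors* is an R-expression; Principle C requires it to be free (not bound by any c-commanding expression).
— they: subject of the matrix clause; the pronoun c-commands the R-expression — coreference blocked (Principle C).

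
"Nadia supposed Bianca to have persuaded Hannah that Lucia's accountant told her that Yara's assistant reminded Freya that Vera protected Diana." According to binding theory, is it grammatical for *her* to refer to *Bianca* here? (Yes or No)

Yes

*Bianca* is an R-expression; Principle C requires it to be free (not bound by any c-commanding expression).
— her: object of the clause headed by 'told'; the pronoun does not c-command the R-expression — coreference allowed.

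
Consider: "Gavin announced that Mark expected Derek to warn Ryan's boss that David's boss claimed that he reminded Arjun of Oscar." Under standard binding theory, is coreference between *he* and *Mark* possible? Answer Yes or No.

Yes

*Mark* is an R-expression; Principle C requires it to be free (not bound by any c-commanding expression).
— he: subject of the clause headed by 'reminded'; the pronoun does not c-command the R-expression — coreference allowed.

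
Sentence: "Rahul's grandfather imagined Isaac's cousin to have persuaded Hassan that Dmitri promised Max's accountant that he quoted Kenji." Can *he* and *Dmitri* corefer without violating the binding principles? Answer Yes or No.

*Dmitri* is an R-expression; Principle C requires it to be free (not bound by any c-commanding expression).
— he: subject of the clause headed by 'quoted'; the pronoun does not c-command the R-expression — coreference allowed.

Yes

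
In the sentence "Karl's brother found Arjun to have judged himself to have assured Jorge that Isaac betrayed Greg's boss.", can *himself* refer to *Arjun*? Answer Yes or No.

*himself* is a reflexive; Principle A requires it to be bound within its binding domain — the clause headed by 'judged'.
— Arjun: subject of the clause headed by 'judged'; c-commands the reflexive within its binding domain — allowed (Principle A).

Yes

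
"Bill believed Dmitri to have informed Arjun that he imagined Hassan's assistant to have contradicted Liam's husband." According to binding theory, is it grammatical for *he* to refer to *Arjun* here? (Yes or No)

*Arjun* is an R-expression; Principle C requires it to be free (not bound by any c-commanding expression).
— he: subject of the clause headed by 'imagined'; the pronoun does not c-command the R-expression — coreference allowed.

Yes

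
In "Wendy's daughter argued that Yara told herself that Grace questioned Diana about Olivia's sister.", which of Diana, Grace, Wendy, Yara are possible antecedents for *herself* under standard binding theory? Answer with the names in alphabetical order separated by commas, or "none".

Yara

*herself* is a reflexive; Principle A requires it to be bound within its binding domain — the clause headed by 'told'.
— Diana: object of the clause headed by 'questioned'; does not c-command the reflexive — cannot bind it (Principle A).
— Grace: subject of the clause headed by 'questioned'; does not c-command the reflexive — cannot bind it (Principle A).
— Wendy: possessor inside the subject DP of the matrix clause; does not c-command the reflexive — cannot bind it (Principle A).
— Yara: subject of the clause headed by 'told'; c-commands the reflexive within its binding domain — allowed (Principle A).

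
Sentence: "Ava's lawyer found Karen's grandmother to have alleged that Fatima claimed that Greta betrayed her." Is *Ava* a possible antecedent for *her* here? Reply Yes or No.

Yes

*her* is a pronoun; Principle B requires it to be free in its binding domain — the clause headed by 'betrayed'.
— Ava: possessor inside the subject DP of the matrix clause; does not c-command the pronoun — Principle B does not apply; allowed.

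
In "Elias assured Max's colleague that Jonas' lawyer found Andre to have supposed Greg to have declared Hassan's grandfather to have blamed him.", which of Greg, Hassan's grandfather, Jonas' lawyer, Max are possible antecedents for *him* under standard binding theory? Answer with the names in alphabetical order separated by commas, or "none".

*him* is a pronoun; Principle B requires it to be free in its binding domain — the clause headed by 'blamed'.
— Greg: subject of the clause headed by 'declared'; c-commands the pronoun but lies outside its binding domain — allowed.
— Hassan's grandfather: subject of the clause headed by 'blamed'; c-commands the pronoun within its binding domain — blocked (Principle B).
— Jonas' lawyer: subject of the clause headed by 'found'; c-commands the pronoun but lies outside its binding domain — allowed.
— Max: possessor inside the object DP of the matrix clause; does not c-command the pronoun — Principle B does not apply; allowed.

Greg, Jonas' lawyer, Max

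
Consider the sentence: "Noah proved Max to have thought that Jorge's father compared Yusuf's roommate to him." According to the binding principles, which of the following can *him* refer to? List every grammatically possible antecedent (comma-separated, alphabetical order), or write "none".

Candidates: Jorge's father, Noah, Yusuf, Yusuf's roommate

Noah, Yusuf

*him* is a pronoun; Principle B requires it to be free in its binding domain — the clause headed by 'compared'.
— Jorge's father: subject of the clause headed by 'compared'; c-commands the pronoun within its binding domain — blocked (Principle B).
— Noah: subject of the matrix clause; c-commands the pronoun but lies outside its binding domain — allowed.
— Yusuf: possessor inside the object DP of the clause headed by 'compared'; does not c-command the pronoun — Principle B does not apply; allowed.
— Yusuf's roommate: object of the clause headed by 'compared'; c-commands the pronoun within its binding domain — blocked (Principle B).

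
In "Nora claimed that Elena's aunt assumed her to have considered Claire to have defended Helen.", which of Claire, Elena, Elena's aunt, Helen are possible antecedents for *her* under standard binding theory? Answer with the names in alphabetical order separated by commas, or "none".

Elena

*her* is a pronoun; Principle B requires it to be free in its binding domain — the clause headed by 'assumed'.
— Claire: subject of the clause headed by 'defended'; is c-commanded by the pronoun; coreference would bind this R-expression — blocked (Principle C).
— Elena: possessor inside the subject DP of the clause headed by 'assumed'; does not c-command the pronoun — Principle B does not apply; allowed.
— Elena's aunt: subject of the clause headed by 'assumed'; c-commands the pronoun within its binding domain — blocked (Principle B).
— Helen: object of the clause headed by 'defended'; is c-commanded by the pronoun; coreference would bind this R-expression — blocked (Principle C).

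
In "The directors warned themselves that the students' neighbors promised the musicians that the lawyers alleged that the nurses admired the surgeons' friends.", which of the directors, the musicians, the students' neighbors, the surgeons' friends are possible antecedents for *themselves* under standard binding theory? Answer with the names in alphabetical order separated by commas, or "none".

*themselves* is a reflexive; Principle A requires it to be bound within its binding domain — the matrix clause.
— the directors: subject of the matrix clause; c-commands the reflexive within its binding domain — allowed (Principle A).
— the musicians: object of the clause headed by 'promised'; does not c-command the reflexive — cannot bind it (Principle A).
— the students' neighbors: subject of the clause headed by 'promised'; does not c-command the reflexive — cannot bind it (Principle A).
— the surgeons' friends: object of the clause headed by 'admired'; does not c-command the reflexive — cannot bind it (Principle A).

the directors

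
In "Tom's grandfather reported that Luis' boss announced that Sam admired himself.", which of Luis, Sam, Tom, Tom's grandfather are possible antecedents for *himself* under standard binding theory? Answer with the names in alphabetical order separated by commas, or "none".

Sam

*himself* is a reflexive; Principle A requires it to be bound within its binding domain — the clause headed by 'admired'.
— Luis: possessor inside the subject DP of the clause headed by 'announced'; does not c-command the reflexive — cannot bind it (Principle A).
— Sam: subject of the clause headed by 'admired'; c-commands the reflexive within its binding domain — allowed (Principle A).
— Tom: possessor inside the subject DP of the matrix clause; does not c-command the reflexive — cannot bind it (Principle A).
— Tom's grandfather: subject of the matrix clause; c-commands the reflexive but lies outside its binding domain — cannot bind it (Principle A).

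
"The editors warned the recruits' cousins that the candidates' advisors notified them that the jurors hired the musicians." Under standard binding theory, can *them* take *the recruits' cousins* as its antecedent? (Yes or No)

*them* is a pronoun; Principle B requires it to be free in its binding domain — the clause headed by 'notified'.
— the recruits' cousins: object of the matrix clause; c-commands the pronoun but lies outside its binding domain — allowed.

Yes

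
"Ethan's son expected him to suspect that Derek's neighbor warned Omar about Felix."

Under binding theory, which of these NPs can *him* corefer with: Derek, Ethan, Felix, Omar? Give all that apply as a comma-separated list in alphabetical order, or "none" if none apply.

Ethan

*him* is a pronoun; Principle B requires it to be free in its binding domain — the matrix clause.
— Derek: possessor inside the subject DP of the clause headed by 'warned'; is c-commanded by the pronoun; coreference would bind this R-expression — blocked (Principle C).
— Ethan: possessor inside the subject DP of the matrix clause; does not c-command the pronoun — Principle B does not apply; allowed.
— Felix: second object of the clause headed by 'warned'; is c-commanded by the pronoun; coreference would bind this R-expression — blocked (Principle C).
— Omar: object of the clause headed by 'warned'; is c-commanded by the pronoun; coreference would bind this R-expression — blocked (Principle C).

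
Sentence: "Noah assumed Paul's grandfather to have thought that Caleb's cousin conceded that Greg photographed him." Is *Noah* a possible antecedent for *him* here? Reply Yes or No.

Yes

*him* is a pronoun; Principle B requires it to be free in its binding domain — the clause headed by 'photographed'.
— Noah: subject of the matrix clause; c-commands the pronoun but lies outside its binding domain — allowed.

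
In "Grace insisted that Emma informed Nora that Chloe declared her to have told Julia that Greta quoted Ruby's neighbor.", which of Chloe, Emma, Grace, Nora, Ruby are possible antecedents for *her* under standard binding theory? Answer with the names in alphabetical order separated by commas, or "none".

*her* is a pronoun; Principle B requires it to be free in its binding domain — the clause headed by 'declared'.
— Chloe: subject of the clause headed by 'declared'; c-commands the pronoun within its binding domain — blocked (Principle B).
— Emma: subject of the clause headed by 'informed'; c-commands the pronoun but lies outside its binding domain — allowed.
— Grace: subject of the matrix clause; c-commands the pronoun but lies outside its binding domain — allowed.
— Nora: object of the clause headed by 'informed'; c-commands the pronoun but lies outside its binding domain — allowed.
— Ruby: possessor inside the object DP of the clause headed by 'quoted'; is c-commanded by the pronoun; coreference would bind this R-expression — blocked (Principle C).

Emma, Grace, Nora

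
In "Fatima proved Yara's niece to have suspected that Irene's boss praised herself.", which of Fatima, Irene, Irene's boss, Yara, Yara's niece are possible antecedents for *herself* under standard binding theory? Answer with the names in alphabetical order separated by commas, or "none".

*herself* is a reflexive; Principle A requires it to be bound within its binding domain — the clause headed by 'praised'.
— Fatima: subject of the matrix clause; c-commands the reflexive but lies outside its binding domain — cannot bind it (Principle A).
— Irene: possessor inside the subject DP of the clause headed by 'praised'; does not c-command the reflexive — cannot bind it (Principle A).
— Irene's boss: subject of the clause headed by 'praised'; c-commands the reflexive within its binding domain — allowed (Principle A).
— Yara: possessor inside the subject DP of the clause headed by 'suspected'; does not c-command the reflexive — cannot bind it (Principle A).
— Yara's niece: subject of the clause headed by 'suspected'; c-commands the reflexive but lies outside its binding domain — cannot bind it (Principle A).

Irene's boss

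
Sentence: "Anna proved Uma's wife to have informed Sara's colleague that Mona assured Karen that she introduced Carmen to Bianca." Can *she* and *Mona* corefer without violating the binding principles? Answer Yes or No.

Yes

*Mona* is an R-expression; Principle C requires it to be free (not bound by any c-commanding expression).
— she: subject of the clause headed by 'introduced'; the pronoun does not c-command the R-expression — coreference allowed.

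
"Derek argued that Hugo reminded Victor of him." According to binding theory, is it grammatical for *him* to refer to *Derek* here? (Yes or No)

*Derek* is an R-expression; Principle C requires it to be free (not bound by any c-commanding expression).
— him: second object of the clause headed by 'reminded'; the pronoun does not c-command the R-expression — coreference allowed.

Yes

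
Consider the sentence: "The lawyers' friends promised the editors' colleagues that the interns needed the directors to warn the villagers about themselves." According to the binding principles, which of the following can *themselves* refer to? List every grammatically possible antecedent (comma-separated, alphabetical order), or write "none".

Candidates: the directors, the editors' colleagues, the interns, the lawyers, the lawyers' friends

*themselves* is a reflexive; Principle A requires it to be bound within its binding domain — the clause headed by 'warn'.
— the directors: subject of the clause headed by 'warn'; c-commands the reflexive within its binding domain — allowed (Principle A).
— the editors' colleagues: object of the matrix clause; c-commands the reflexive but lies outside its binding domain — cannot bind it (Principle A).
— the interns: subject of the clause headed by 'needed'; c-commands the reflexive but lies outside its binding domain — cannot bind it (Principle A).
— the lawyers: possessor inside the subject DP of the matrix clause; does not c-command the reflexive — cannot bind it (Principle A).
— the lawyers' friends: subject of the matrix clause; c-commands the reflexive but lies outside its binding domain — cannot bind it (Principle A).

the directors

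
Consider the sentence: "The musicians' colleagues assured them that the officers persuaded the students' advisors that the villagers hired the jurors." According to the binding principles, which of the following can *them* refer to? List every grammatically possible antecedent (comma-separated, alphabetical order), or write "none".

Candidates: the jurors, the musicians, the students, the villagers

the musicians

*them* is a pronoun; Principle B requires it to be free in its binding domain — the matrix clause.
— the jurors: object of the clause headed by 'hired'; is c-commanded by the pronoun; coreference would bind this R-expression — blocked (Principle C).
— the musicians: possessor inside the subject DP of the matrix clause; does not c-command the pronoun — Principle B does not apply; allowed.
— the students: possessor inside the object DP of the clause headed by 'persuaded'; is c-commanded by the pronoun; coreference would bind this R-expression — blocked (Principle C).
— the villagers: subject of the clause headed by 'hired'; is c-commanded by the pronoun; coreference would bind this R-expression — blocked (Principle C).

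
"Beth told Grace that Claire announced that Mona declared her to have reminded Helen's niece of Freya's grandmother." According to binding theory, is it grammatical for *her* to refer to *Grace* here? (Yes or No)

*Grace* is an R-expression; Principle C requires it to be free (not bound by any c-commanding expression).
— her: subject of the clause headed by 'reminded'; the pronoun does not c-command the R-expression — coreference allowed.

Yes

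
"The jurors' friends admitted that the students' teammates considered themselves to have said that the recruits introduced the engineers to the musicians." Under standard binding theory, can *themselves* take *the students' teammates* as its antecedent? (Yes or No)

*themselves* is a reflexive; Principle A requires it to be bound within its binding domain — the clause headed by 'considered'.
— the students' teammates: subject of the clause headed by 'considered'; c-commands the reflexive within its binding domain — allowed (Principle A).

Yes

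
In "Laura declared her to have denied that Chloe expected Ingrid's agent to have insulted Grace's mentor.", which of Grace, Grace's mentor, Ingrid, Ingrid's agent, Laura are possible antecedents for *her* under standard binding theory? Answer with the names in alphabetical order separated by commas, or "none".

*her* is a pronoun; Principle B requires it to be free in its binding domain — the matrix clause.
— Grace: possessor inside the object DP of the clause headed by 'insulted'; is c-commanded by the pronoun; coreference would bind this R-expression — blocked (Principle C).
— Grace's mentor: object of the clause headed by 'insulted'; is c-commanded by the pronoun; coreference would bind this R-expression — blocked (Principle C).
— Ingrid: possessor inside the subject DP of the clause headed by 'insulted'; is c-commanded by the pronoun; coreference would bind this R-expression — blocked (Principle C).
— Ingrid's agent: subject of the clause headed by 'insulted'; is c-commanded by the pronoun; coreference would bind this R-expression — blocked (Principle C).
— Laura: subject of the matrix clause; c-commands the pronoun within its binding domain — blocked (Principle B).

none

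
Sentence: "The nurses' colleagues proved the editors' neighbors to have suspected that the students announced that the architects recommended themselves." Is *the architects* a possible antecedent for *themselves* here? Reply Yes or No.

Yes

*themselves* is a reflexive; Principle A requires it to be bound within its binding domain — the clause headed by 'recommended'.
— the architects: subject of the clause headed by 'recommended'; c-commands the reflexive within its binding domain — allowed (Principle A).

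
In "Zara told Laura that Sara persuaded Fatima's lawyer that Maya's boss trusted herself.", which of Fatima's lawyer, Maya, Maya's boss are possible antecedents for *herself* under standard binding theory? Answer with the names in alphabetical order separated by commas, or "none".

*herself* is a reflexive; Principle A requires it to be bound within its binding domain — the clause headed by 'trusted'.
— Fatima's lawyer: object of the clause headed by 'persuaded'; c-commands the reflexive but lies outside its binding domain — cannot bind it (Principle A).
— Maya: possessor inside the subject DP of the clause headed by 'trusted'; does not c-command the reflexive — cannot bind it (Principle A).
— Maya's boss: subject of the clause headed by 'trusted'; c-commands the reflexive within its binding domain — allowed (Principle A).

Maya's boss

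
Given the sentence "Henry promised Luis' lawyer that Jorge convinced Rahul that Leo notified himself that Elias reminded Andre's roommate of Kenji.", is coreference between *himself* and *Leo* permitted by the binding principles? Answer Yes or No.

Yes

*himself* is a reflexive; Principle A requires it to be bound within its binding domain — the clause headed by 'notified'.
— Leo: subject of the clause headed by 'notified'; c-commands the reflexive within its binding domain — allowed (Principle A).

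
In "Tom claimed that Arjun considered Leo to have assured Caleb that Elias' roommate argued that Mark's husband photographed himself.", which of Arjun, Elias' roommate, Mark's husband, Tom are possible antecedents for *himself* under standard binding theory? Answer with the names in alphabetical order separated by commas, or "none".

*himself* is a reflexive; Principle A requires it to be bound within its binding domain — the clause headed by 'photographed'.
— Arjun: subject of the clause headed by 'considered'; c-commands the reflexive but lies outside its binding domain — cannot bind it (Principle A).
— Elias' roommate: subject of the clause headed by 'argued'; c-commands the reflexive but lies outside its binding domain — cannot bind it (Principle A).
— Mark's husband: subject of the clause headed by 'photographed'; c-commands the reflexive within its binding domain — allowed (Principle A).
— Tom: subject of the matrix clause; c-commands the reflexive but lies outside its binding domain — cannot bind it (Principle A).

Mark's husband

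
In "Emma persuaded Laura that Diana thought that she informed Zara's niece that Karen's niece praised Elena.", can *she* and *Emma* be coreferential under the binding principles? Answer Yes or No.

Yes

*Emma* is an R-expression; Principle C requires it to be free (not bound by any c-commanding expression).
— she: subject of the clause headed by 'informed'; the pronoun does not c-command the R-expression — coreference allowed.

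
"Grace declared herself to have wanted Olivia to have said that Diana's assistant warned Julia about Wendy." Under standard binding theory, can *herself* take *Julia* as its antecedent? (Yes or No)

No

*herself* is a reflexive; Principle A requires it to be bound within its binding domain — the matrix clause.
— Julia: object of the clause headed by 'warned'; does not c-command the reflexive — cannot bind it (Principle A).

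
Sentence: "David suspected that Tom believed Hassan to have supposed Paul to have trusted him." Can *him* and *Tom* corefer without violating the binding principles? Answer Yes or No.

Yes

*Tom* is an R-expression; Principle C requires it to be free (not bound by any c-commanding expression).
— him: object of the clause headed by 'trusted'; the pronoun does not c-command the R-expression — coreference allowed.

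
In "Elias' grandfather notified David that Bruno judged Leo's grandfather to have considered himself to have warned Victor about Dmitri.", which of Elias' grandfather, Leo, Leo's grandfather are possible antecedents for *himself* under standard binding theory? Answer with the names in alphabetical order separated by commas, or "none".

Leo's grandfather

*himself* is a reflexive; Principle A requires it to be bound within its binding domain — the clause headed by 'considered'.
— Elias' grandfather: subject of the matrix clause; c-commands the reflexive but lies outside its binding domain — cannot bind it (Principle A).
— Leo: possessor inside the subject DP of the clause headed by 'considered'; does not c-command the reflexive — cannot bind it (Principle A).
— Leo's grandfather: subject of the clause headed by 'considered'; c-commands the reflexive within its binding domain — allowed (Principle A).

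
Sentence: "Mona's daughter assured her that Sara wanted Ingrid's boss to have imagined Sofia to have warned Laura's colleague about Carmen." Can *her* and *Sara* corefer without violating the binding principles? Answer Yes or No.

*Sara* is an R-expression; Principle C requires it to be free (not bound by any c-commanding expression).
— her: object of the matrix clause; the pronoun c-commands the R-expression — coreference blocked (Principle C).

No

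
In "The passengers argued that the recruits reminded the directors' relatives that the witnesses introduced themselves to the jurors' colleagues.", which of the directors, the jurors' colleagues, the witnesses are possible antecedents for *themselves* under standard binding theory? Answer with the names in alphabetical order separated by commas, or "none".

*themselves* is a reflexive; Principle A requires it to be bound within its binding domain — the clause headed by 'introduced'.
— the directors: possessor inside the object DP of the clause headed by 'reminded'; does not c-command the reflexive — cannot bind it (Principle A).
— the jurors' colleagues: second object of the clause headed by 'introduced'; does not c-command the reflexive — cannot bind it (Principle A).
— the witnesses: subject of the clause headed by 'introduced'; c-commands the reflexive within its binding domain — allowed (Principle A).

the witnesses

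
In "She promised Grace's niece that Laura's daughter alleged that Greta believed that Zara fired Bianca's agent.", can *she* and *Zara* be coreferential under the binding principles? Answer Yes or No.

*Zara* is an R-expression; Principle C requires it to be free (not bound by any c-commanding expression).
— she: subject of the matrix clause; the pronoun c-commands the R-expression — coreference blocked (Principle C).

No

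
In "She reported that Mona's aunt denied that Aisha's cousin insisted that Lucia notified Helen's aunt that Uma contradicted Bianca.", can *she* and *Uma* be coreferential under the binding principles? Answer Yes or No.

No

*Uma* is an R-expression; Principle C requires it to be free (not bound by any c-commanding expression).
— she: subject of the matrix clause; the pronoun c-commands the R-expression — coreference blocked (Principle C).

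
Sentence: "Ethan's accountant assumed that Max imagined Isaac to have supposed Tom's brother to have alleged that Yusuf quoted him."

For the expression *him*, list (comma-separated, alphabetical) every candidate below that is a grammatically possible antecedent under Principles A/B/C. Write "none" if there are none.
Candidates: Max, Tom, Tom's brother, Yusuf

*him* is a pronoun; Principle B requires it to be free in its binding domain — the clause headed by 'quoted'.
— Max: subject of the clause headed by 'imagined'; c-commands the pronoun but lies outside its binding domain — allowed.
— Tom: possessor inside the subject DP of the clause headed by 'alleged'; does not c-command the pronoun — Principle B does not apply; allowed.
— Tom's brother: subject of the clause headed by 'alleged'; c-commands the pronoun but lies outside its binding domain — allowed.
— Yusuf: subject of the clause headed by 'quoted'; c-commands the pronoun within its binding domain — blocked (Principle B).

Max, Tom, Tom's brother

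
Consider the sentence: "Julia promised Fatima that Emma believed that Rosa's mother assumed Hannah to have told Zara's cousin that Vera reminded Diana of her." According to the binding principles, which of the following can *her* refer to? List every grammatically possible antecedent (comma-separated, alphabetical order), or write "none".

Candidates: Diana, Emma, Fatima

Emma, Fatima

*her* is a pronoun; Principle B requires it to be free in its binding domain — the clause headed by 'reminded'.
— Diana: object of the clause headed by 'reminded'; c-commands the pronoun within its binding domain — blocked (Principle B).
— Emma: subject of the clause headed by 'believed'; c-commands the pronoun but lies outside its binding domain — allowed.
— Fatima: object of the matrix clause; c-commands the pronoun but lies outside its binding domain — allowed.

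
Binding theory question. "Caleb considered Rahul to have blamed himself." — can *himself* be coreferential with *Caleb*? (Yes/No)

No

*himself* is a reflexive; Principle A requires it to be bound within its binding domain — the clause headed by 'blamed'.
— Caleb: subject of the matrix clause; c-commands the reflexive but lies outside its binding domain — cannot bind it (Principle A).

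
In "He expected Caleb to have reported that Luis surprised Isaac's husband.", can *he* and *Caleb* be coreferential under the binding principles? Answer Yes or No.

No

*Caleb* is an R-expression; Principle C requires it to be free (not bound by any c-commanding expression).
— he: subject of the matrix clause; the pronoun c-commands the R-expression — coreference blocked (Principle C).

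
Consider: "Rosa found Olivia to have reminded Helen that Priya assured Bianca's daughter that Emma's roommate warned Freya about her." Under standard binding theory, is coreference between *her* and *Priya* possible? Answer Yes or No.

*Priya* is an R-expression; Principle C requires it to be free (not bound by any c-commanding expression).
— her: second object of the clause headed by 'warned'; the pronoun does not c-command the R-expression — coreference allowed.

Yes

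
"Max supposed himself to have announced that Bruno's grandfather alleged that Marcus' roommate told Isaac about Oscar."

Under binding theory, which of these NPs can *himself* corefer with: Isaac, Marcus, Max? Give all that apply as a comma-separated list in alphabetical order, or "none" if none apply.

*himself* is a reflexive; Principle A requires it to be bound within its binding domain — the matrix clause.
— Isaac: object of the clause headed by 'told'; does not c-command the reflexive — cannot bind it (Principle A).
— Marcus: possessor inside the subject DP of the clause headed by 'told'; does not c-command the reflexive — cannot bind it (Principle A).
— Max: subject of the matrix clause; c-commands the reflexive within its binding domain — allowed (Principle A).

Max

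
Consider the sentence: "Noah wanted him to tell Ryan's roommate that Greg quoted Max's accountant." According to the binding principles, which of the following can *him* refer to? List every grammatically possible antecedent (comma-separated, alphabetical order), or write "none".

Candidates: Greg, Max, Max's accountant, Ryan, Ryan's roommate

*him* is a pronoun; Principle B requires it to be free in its binding domain — the matrix clause.
— Greg: subject of the clause headed by 'quoted'; is c-commanded by the pronoun; coreference would bind this R-expression — blocked (Principle C).
— Max: possessor inside the object DP of the clause headed by 'quoted'; is c-commanded by the pronoun; coreference would bind this R-expression — blocked (Principle C).
— Max's accountant: object of the clause headed by 'quoted'; is c-commanded by the pronoun; coreference would bind this R-expression — blocked (Principle C).
— Ryan: possessor inside the object DP of the clause headed by 'tell'; is c-commanded by the pronoun; coreference would bind this R-expression — blocked (Principle C).
— Ryan's roommate: object of the clause headed by 'tell'; is c-commanded by the pronoun; coreference would bind this R-expression — blocked (Principle C).

none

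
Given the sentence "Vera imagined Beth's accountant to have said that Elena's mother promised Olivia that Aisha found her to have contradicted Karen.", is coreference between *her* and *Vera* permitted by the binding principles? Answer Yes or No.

*her* is a pronoun; Principle B requires it to be free in its binding domain — the clause headed by 'found'.
— Vera: subject of the matrix clause; c-commands the pronoun but lies outside its binding domain — allowed.

Yes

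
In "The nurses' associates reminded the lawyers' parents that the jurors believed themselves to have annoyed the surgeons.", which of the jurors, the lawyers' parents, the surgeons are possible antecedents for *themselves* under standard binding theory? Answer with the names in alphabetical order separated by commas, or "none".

the jurors

*themselves* is a reflexive; Principle A requires it to be bound within its binding domain — the clause headed by 'believed'.
— the jurors: subject of the clause headed by 'believed'; c-commands the reflexive within its binding domain — allowed (Principle A).
— the lawyers' parents: object of the matrix clause; c-commands the reflexive but lies outside its binding domain — cannot bind it (Principle A).
— the surgeons: object of the clause headed by 'annoyed'; does not c-command the reflexive — cannot bind it (Principle A).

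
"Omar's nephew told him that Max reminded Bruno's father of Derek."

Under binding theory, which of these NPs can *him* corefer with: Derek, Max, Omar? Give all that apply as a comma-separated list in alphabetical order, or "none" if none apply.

*him* is a pronoun; Principle B requires it to be free in its binding domain — the matrix clause.
— Derek: second object of the clause headed by 'reminded'; is c-commanded by the pronoun; coreference would bind this R-expression — blocked (Principle C).
— Max: subject of the clause headed by 'reminded'; is c-commanded by the pronoun; coreference would bind this R-expression — blocked (Principle C).
— Omar: possessor inside the subject DP of the matrix clause; does not c-command the pronoun — Principle B does not apply; allowed.

Omar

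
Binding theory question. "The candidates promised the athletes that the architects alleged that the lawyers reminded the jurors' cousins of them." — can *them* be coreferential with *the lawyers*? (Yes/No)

No

*them* is a pronoun; Principle B requires it to be free in its binding domain — the clause headed by 'reminded'.
— the lawyers: subject of the clause headed by 'reminded'; c-commands the pronoun within its binding domain — blocked (Principle B).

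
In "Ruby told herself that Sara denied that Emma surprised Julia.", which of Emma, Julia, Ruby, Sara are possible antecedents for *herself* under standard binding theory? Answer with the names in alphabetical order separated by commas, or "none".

Ruby

*herself* is a reflexive; Principle A requires it to be bound within its binding domain — the matrix clause.
— Emma: subject of the clause headed by 'surprised'; does not c-command the reflexive — cannot bind it (Principle A).
— Julia: object of the clause headed by 'surprised'; does not c-command the reflexive — cannot bind it (Principle A).
— Ruby: subject of the matrix clause; c-commands the reflexive within its binding domain — allowed (Principle A).
— Sara: subject of the clause headed by 'denied'; does not c-command the reflexive — cannot bind it (Principle A).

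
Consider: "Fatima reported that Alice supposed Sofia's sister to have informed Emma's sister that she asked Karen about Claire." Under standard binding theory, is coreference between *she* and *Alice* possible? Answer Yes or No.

Yes

*Alice* is an R-expression; Principle C requires it to be free (not bound by any c-commanding expression).
— she: subject of the clause headed by 'asked'; the pronoun does not c-command the R-expression — coreference allowed.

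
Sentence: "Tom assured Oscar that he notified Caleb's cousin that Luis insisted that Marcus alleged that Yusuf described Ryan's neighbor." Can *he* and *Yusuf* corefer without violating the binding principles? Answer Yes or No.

*Yusuf* is an R-expression; Principle C requires it to be free (not bound by any c-commanding expression).
— he: subject of the clause headed by 'notified'; the pronoun c-commands the R-expression — coreference blocked (Principle C).

No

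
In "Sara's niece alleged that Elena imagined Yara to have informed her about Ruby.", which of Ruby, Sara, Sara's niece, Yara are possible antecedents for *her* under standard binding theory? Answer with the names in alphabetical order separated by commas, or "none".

*her* is a pronoun; Principle B requires it to be free in its binding domain — the clause headed by 'informed'.
— Ruby: second object of the clause headed by 'informed'; is c-commanded by the pronoun; coreference would bind this R-expression — blocked (Principle C).
— Sara: possessor inside the subject DP of the matrix clause; does not c-command the pronoun — Principle B does not apply; allowed.
— Sara's niece: subject of the matrix clause; c-commands the pronoun but lies outside its binding domain — allowed.
— Yara: subject of the clause headed by 'informed'; c-commands the pronoun within its binding domain — blocked (Principle B).

Sara, Sara's niece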